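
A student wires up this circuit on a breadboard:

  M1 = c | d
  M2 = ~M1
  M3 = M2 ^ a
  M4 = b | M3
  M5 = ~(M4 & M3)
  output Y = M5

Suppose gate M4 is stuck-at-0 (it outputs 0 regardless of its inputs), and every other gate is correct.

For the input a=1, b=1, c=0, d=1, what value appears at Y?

Propagate with M4 forced: M1=1, M2=0, M3=1, M4=0 [stuck-at-0], M5=1.
So Y = 1. (Without the fault it would be 0.)

1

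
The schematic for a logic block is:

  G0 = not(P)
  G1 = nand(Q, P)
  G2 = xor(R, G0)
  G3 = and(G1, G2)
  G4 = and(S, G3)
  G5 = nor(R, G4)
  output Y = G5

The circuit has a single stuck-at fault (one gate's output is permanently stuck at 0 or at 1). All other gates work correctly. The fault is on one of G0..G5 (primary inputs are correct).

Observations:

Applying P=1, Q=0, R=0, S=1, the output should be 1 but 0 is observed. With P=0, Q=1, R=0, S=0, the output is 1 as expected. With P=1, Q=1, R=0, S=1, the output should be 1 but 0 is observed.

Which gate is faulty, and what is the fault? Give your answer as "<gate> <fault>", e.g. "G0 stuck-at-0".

G3 stuck-at-1

Fault-free values for test 1 (P=1, Q=0, R=0, S=1): G0=0, G1=1, G2=0, G3=0, G4=0, G5=1, giving Y=1. Observed 0.
Test 1: faults giving observed 0 are {G0 stuck-at-1, G2 stuck-at-1, G3 stuck-at-1, G4 stuck-at-1, G5 stuck-at-0}.
Test 2 (P=0, Q=1, R=0, S=0): fault-free G0=1, G1=1, G2=1, G3=1, G4=0, G5=1 → 1; observed 1. Eliminates G4 stuck-at-1, G5 stuck-at-0.
Test 3 (P=1, Q=1, R=0, S=1): fault-free G0=0, G1=0, G2=0, G3=0, G4=0, G5=1 → 1; observed 0. Eliminates G0 stuck-at-1, G2 stuck-at-1.
Only G3 stuck-at-1 is consistent with every test.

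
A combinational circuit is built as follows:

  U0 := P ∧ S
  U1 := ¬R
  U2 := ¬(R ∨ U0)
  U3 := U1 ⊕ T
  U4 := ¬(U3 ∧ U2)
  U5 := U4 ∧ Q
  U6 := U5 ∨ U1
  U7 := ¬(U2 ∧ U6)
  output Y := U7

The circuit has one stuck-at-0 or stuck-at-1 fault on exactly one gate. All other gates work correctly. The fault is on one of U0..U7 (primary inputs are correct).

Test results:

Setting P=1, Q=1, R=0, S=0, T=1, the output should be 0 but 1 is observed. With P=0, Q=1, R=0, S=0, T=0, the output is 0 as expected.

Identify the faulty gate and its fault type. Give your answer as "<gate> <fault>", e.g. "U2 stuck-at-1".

Fault-free values for test 1 (P=1, Q=1, R=0, S=0, T=1): U0=0, U1=1, U2=1, U3=0, U4=1, U5=1, U6=1, U7=0, giving Y=0. Observed 1.
Test 1: faults giving observed 1 are {U0 stuck-at-1, U1 stuck-at-0, U2 stuck-at-0, U6 stuck-at-0, U7 stuck-at-1}.
Test 2 (P=0, Q=1, R=0, S=0, T=0): fault-free U0=0, U1=1, U2=1, U3=1, U4=0, U5=0, U6=1, U7=0 → 0; observed 0. Eliminates U0 stuck-at-1, U2 stuck-at-0, U6 stuck-at-0, U7 stuck-at-1.
Only U1 stuck-at-0 is consistent with every test.

U1 stuck-at-0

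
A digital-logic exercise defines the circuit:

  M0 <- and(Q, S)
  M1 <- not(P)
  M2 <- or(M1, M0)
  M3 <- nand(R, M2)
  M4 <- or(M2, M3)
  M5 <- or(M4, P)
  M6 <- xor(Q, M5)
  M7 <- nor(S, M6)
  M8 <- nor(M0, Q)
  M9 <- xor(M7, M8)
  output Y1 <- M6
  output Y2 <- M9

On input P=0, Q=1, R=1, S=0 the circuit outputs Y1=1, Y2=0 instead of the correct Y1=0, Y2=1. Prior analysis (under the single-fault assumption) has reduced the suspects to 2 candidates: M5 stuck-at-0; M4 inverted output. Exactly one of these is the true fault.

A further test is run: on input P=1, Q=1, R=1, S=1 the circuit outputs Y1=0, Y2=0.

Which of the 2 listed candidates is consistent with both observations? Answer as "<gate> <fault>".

Evaluate each candidate on input P=1, Q=1, R=1, S=1:
  M5 stuck-at-0: M0=1, M1=0, M2=1, M3=0, M4=1, M5=0 [stuck-at-0], M6=1, M7=0, M8=0, M9=0 → Y1=1, Y2=0 — eliminated
  M4 inverted output: M0=1, M1=0, M2=1, M3=0, M4=0 [inverted output], M5=1, M6=0, M7=0, M8=0, M9=0 → Y1=0, Y2=0 — matches
Only M4 inverted output reproduces the observed Y1=0, Y2=0.

M4 inverted output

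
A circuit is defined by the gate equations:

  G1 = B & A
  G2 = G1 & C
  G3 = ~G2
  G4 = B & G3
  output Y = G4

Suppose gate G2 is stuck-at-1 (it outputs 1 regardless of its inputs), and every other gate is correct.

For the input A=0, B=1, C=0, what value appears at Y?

0

Propagate with G2 forced: G1=0, G2=1 [stuck-at-1], G3=0, G4=0.
So Y = 0. (Without the fault it would be 1.)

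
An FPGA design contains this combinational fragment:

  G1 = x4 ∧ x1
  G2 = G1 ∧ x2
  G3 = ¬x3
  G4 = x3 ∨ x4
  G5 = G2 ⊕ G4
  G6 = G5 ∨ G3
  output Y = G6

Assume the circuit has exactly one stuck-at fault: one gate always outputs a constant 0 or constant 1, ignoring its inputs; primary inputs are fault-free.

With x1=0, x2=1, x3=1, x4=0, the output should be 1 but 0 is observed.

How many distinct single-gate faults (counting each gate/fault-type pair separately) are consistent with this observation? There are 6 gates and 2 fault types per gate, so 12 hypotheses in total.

5

Fault-free: G1=0, G2=0, G3=0, G4=1, G5=1, G6=1 → 1. Observed 0.
  G1 stuck-at-0: output 1 ✗
  G1 stuck-at-1: output 0 ✓
  G2 stuck-at-0: output 1 ✗
  G2 stuck-at-1: output 0 ✓
  G3 stuck-at-0: output 1 ✗
  G3 stuck-at-1: output 1 ✗
  G4 stuck-at-0: output 0 ✓
  G4 stuck-at-1: output 1 ✗
  G5 stuck-at-0: output 0 ✓
  G5 stuck-at-1: output 1 ✗
  G6 stuck-at-0: output 0 ✓
  G6 stuck-at-1: output 1 ✗
Consistent faults: {G1 stuck-at-1, G2 stuck-at-1, G4 stuck-at-0, G5 stuck-at-0, G6 stuck-at-0} — 5 in all.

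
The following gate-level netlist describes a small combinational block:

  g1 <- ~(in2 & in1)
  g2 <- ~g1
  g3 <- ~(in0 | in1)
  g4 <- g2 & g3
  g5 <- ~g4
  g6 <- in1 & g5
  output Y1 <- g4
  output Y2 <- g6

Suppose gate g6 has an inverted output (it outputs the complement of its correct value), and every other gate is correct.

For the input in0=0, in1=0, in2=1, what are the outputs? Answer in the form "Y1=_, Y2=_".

Propagate with g6 forced: g1=1, g2=0, g3=1, g4=0, g5=1, g6=1 [inverted output].
So the outputs are Y1=0, Y2=1. (Without the fault they would be Y1=0, Y2=0.)

Y1=0, Y2=1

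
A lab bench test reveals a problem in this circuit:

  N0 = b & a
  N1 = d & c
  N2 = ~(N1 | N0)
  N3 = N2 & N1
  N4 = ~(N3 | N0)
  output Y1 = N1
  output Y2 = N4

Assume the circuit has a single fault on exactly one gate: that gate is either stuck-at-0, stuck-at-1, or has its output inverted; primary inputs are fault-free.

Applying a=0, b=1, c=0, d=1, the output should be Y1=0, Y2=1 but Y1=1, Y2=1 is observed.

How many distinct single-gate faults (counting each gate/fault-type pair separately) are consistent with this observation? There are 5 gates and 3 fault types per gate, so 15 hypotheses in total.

Fault-free: N0=0, N1=0, N2=1, N3=0, N4=1 → Y1=0, Y2=1. Observed Y1=1, Y2=1.
  N0: none of the 3 fault types match ✗
  N1: stuck-at-1, inverted output ✓; others ✗
  N2: none of the 3 fault types match ✗
  N3: none of the 3 fault types match ✗
  N4: none of the 3 fault types match ✗
Consistent faults: {N1 stuck-at-1, N1 inverted output} — 2 in all.

2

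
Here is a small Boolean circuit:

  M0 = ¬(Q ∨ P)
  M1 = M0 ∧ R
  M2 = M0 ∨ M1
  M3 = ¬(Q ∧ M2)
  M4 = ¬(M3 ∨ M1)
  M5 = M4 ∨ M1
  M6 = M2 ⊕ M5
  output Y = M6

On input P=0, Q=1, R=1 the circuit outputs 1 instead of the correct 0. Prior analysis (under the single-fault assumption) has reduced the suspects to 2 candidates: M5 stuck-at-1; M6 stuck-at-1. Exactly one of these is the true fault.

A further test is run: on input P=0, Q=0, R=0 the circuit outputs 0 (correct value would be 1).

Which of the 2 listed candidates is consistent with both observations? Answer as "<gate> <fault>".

M5 stuck-at-1

Evaluate each candidate on input P=0, Q=0, R=0:
  M5 stuck-at-1: M0=1, M1=0, M2=1, M3=1, M4=0, M5=1 [stuck-at-1], M6=0 → 0 — matches
  M6 stuck-at-1: M0=1, M1=0, M2=1, M3=1, M4=0, M5=0, M6=1 [stuck-at-1] → 1 — eliminated
Only M5 stuck-at-1 reproduces the observed 0.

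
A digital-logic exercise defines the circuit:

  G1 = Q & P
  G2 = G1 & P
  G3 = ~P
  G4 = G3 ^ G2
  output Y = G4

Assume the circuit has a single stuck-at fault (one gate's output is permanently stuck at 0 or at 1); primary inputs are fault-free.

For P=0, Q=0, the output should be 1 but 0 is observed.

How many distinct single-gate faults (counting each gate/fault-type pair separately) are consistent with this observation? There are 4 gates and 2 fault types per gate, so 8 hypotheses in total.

3

Fault-free: G1=0, G2=0, G3=1, G4=1 → 1. Observed 0.
  G1 stuck-at-0: output 1 ✗
  G1 stuck-at-1: output 1 ✗
  G2 stuck-at-0: output 1 ✗
  G2 stuck-at-1: output 0 ✓
  G3 stuck-at-0: output 0 ✓
  G3 stuck-at-1: output 1 ✗
  G4 stuck-at-0: output 0 ✓
  G4 stuck-at-1: output 1 ✗
Consistent faults: {G2 stuck-at-1, G3 stuck-at-0, G4 stuck-at-0} — 3 in all.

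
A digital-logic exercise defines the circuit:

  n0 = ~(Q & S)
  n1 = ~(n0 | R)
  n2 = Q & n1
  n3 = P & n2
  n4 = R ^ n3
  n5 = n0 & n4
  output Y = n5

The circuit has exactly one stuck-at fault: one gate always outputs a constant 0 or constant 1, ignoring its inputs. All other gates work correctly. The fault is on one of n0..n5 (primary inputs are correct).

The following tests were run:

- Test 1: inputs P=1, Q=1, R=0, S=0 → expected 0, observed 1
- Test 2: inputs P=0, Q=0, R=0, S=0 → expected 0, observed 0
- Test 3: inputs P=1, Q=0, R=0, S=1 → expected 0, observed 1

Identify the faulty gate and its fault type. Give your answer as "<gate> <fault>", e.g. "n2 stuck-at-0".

n2 stuck-at-1

Fault-free values for test 1 (P=1, Q=1, R=0, S=0): n0=1, n1=0, n2=0, n3=0, n4=0, n5=0, giving Y=0. Observed 1.
Test 1: faults giving observed 1 are {n1 stuck-at-1, n2 stuck-at-1, n3 stuck-at-1, n4 stuck-at-1, n5 stuck-at-1}.
Test 2 (P=0, Q=0, R=0, S=0): fault-free n0=1, n1=0, n2=0, n3=0, n4=0, n5=0 → 0; observed 0. Eliminates n3 stuck-at-1, n4 stuck-at-1, n5 stuck-at-1.
Test 3 (P=1, Q=0, R=0, S=1): fault-free n0=1, n1=0, n2=0, n3=0, n4=0, n5=0 → 0; observed 1. Eliminates n1 stuck-at-1.
Only n2 stuck-at-1 is consistent with every test.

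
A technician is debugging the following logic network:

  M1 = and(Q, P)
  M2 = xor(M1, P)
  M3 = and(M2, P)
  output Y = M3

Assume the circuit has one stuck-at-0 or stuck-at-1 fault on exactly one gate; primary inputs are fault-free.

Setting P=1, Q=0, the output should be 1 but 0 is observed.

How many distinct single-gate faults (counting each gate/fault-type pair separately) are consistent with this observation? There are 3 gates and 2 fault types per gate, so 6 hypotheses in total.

3

Fault-free: M1=0, M2=1, M3=1 → 1. Observed 0.
  M1 stuck-at-0: output 1 ✗
  M1 stuck-at-1: output 0 ✓
  M2 stuck-at-0: output 0 ✓
  M2 stuck-at-1: output 1 ✗
  M3 stuck-at-0: output 0 ✓
  M3 stuck-at-1: output 1 ✗
Consistent faults: {M1 stuck-at-1, M2 stuck-at-0, M3 stuck-at-0} — 3 in all.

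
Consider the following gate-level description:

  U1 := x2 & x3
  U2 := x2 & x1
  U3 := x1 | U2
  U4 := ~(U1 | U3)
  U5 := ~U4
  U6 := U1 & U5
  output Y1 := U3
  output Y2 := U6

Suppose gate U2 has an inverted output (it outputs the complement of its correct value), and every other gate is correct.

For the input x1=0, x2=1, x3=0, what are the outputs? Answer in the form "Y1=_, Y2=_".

Y1=1, Y2=0

Propagate with U2 forced: U1=0, U2=1 [inverted output], U3=1, U4=0, U5=1, U6=0.
So the outputs are Y1=1, Y2=0. (Without the fault they would be Y1=0, Y2=0.)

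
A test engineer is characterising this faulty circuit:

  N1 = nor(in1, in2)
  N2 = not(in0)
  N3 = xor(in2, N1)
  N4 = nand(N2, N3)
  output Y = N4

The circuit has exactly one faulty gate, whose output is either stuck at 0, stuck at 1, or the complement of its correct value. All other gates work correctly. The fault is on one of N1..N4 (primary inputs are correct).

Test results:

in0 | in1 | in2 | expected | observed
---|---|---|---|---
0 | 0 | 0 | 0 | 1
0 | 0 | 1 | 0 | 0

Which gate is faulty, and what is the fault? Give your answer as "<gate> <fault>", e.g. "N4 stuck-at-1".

N1 stuck-at-0

Fault-free values for test 1 (in0=0, in1=0, in2=0): N1=1, N2=1, N3=1, N4=0, giving Y=0. Observed 1.
Test 1: faults giving observed 1 are {N1 stuck-at-0, N1 inverted output, N2 stuck-at-0, N2 inverted output, N3 stuck-at-0, N3 inverted output, N4 stuck-at-1, N4 inverted output}.
Test 2 (in0=0, in1=0, in2=1): fault-free N1=0, N2=1, N3=1, N4=0 → 0; observed 0. Eliminates N1 inverted output, N2 stuck-at-0, N2 inverted output, N3 stuck-at-0, N3 inverted output, N4 stuck-at-1, N4 inverted output.
Only N1 stuck-at-0 is consistent with every test.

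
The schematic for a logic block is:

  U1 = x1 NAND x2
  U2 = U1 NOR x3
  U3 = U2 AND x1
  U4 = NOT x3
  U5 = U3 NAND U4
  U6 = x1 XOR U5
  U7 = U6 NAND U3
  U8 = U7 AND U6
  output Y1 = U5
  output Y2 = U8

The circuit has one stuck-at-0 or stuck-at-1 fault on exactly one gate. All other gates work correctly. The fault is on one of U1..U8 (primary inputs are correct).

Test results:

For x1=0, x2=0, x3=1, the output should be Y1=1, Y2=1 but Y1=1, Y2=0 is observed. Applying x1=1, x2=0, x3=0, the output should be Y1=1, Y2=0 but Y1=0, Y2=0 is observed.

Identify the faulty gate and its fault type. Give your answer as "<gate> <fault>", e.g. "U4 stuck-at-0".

Fault-free values for test 1 (x1=0, x2=0, x3=1): U1=1, U2=0, U3=0, U4=0, U5=1, U6=1, U7=1, U8=1, giving Y1=1, Y2=1. Observed Y1=1, Y2=0.
Test 1: faults giving observed Y1=1, Y2=0 are {U3 stuck-at-1, U6 stuck-at-0, U7 stuck-at-0, U8 stuck-at-0}.
Test 2 (x1=1, x2=0, x3=0): fault-free U1=1, U2=0, U3=0, U4=1, U5=1, U6=0, U7=1, U8=0 → Y1=1, Y2=0; observed Y1=0, Y2=0. Eliminates U6 stuck-at-0, U7 stuck-at-0, U8 stuck-at-0.
Only U3 stuck-at-1 is consistent with every test.

U3 stuck-at-1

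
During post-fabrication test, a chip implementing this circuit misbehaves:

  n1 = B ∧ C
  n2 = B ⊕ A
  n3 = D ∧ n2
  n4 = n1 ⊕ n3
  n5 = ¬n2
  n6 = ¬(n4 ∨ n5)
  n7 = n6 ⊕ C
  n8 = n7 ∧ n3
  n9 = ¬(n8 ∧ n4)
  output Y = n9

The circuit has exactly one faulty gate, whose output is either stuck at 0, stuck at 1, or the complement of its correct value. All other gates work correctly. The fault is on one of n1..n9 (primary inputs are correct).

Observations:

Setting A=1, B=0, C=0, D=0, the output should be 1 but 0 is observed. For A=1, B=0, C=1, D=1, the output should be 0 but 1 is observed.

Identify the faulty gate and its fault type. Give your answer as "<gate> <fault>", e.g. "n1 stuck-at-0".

n9 inverted output

Fault-free values for test 1 (A=1, B=0, C=0, D=0): n1=0, n2=1, n3=0, n4=0, n5=0, n6=1, n7=1, n8=0, n9=1, giving Y=1. Observed 0.
Test 1: faults giving observed 0 are {n9 stuck-at-0, n9 inverted output}.
Test 2 (A=1, B=0, C=1, D=1): fault-free n1=0, n2=1, n3=1, n4=1, n5=0, n6=0, n7=1, n8=1, n9=0 → 0; observed 1. Eliminates n9 stuck-at-0.
Only n9 inverted output is consistent with every test.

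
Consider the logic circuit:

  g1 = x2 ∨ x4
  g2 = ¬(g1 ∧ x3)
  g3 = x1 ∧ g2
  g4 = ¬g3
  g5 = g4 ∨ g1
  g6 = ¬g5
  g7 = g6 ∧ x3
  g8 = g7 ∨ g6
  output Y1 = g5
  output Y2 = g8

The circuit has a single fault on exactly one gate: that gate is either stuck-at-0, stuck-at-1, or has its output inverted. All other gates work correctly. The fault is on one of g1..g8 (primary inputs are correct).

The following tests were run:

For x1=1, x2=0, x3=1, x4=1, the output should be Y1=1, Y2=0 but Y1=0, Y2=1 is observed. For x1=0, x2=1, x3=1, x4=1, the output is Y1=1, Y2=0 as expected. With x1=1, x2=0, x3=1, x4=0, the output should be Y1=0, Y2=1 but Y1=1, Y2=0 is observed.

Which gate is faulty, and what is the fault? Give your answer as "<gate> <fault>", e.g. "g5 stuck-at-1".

g1 inverted output

Fault-free values for test 1 (x1=1, x2=0, x3=1, x4=1): g1=1, g2=0, g3=0, g4=1, g5=1, g6=0, g7=0, g8=0, giving Y1=1, Y2=0. Observed Y1=0, Y2=1.
Test 1: faults giving observed Y1=0, Y2=1 are {g1 stuck-at-0, g1 inverted output, g5 stuck-at-0, g5 inverted output}.
Test 2 (x1=0, x2=1, x3=1, x4=1): fault-free g1=1, g2=0, g3=0, g4=1, g5=1, g6=0, g7=0, g8=0 → Y1=1, Y2=0; observed Y1=1, Y2=0. Eliminates g5 stuck-at-0, g5 inverted output.
Test 3 (x1=1, x2=0, x3=1, x4=0): fault-free g1=0, g2=1, g3=1, g4=0, g5=0, g6=1, g7=1, g8=1 → Y1=0, Y2=1; observed Y1=1, Y2=0. Eliminates g1 stuck-at-0.
Only g1 inverted output is consistent with every test.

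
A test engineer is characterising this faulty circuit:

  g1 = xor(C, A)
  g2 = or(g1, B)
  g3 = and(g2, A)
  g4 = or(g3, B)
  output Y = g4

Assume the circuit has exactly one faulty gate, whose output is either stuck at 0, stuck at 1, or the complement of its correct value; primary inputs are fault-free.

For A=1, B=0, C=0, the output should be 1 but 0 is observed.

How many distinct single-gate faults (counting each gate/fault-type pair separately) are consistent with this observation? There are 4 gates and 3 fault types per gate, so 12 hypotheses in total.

Fault-free: g1=1, g2=1, g3=1, g4=1 → 1. Observed 0.
  g1 stuck-at-0: output 0 ✓
  g1 stuck-at-1: output 1 ✗
  g1 inverted output: output 0 ✓
  g2 stuck-at-0: output 0 ✓
  g2 stuck-at-1: output 1 ✗
  g2 inverted output: output 0 ✓
  g3 stuck-at-0: output 0 ✓
  g3 stuck-at-1: output 1 ✗
  g3 inverted output: output 0 ✓
  g4 stuck-at-0: output 0 ✓
  g4 stuck-at-1: output 1 ✗
  g4 inverted output: output 0 ✓
Consistent faults: {g1 stuck-at-0, g1 inverted output, g2 stuck-at-0, g2 inverted output, g3 stuck-at-0, g3 inverted output, g4 stuck-at-0, g4 inverted output} — 8 in all.

8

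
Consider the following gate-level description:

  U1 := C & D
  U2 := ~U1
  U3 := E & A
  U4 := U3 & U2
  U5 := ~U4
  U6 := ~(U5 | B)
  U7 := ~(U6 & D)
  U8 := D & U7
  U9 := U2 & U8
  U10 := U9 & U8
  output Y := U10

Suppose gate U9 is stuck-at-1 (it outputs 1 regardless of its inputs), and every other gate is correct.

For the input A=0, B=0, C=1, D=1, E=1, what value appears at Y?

1

Propagate with U9 forced: U1=1, U2=0, U3=0, U4=0, U5=1, U6=0, U7=1, U8=1, U9=1 [stuck-at-1], U10=1.
So Y = 1. (Without the fault it would be 0.)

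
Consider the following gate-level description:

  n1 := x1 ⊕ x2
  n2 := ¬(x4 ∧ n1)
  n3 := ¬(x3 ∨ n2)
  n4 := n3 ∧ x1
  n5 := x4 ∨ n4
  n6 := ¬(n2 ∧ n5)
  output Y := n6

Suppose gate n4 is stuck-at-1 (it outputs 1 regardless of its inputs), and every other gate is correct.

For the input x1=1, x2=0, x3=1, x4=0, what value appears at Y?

0

Propagate with n4 forced: n1=1, n2=1, n3=0, n4=1 [stuck-at-1], n5=1, n6=0.
So Y = 0. (Without the fault it would be 1.)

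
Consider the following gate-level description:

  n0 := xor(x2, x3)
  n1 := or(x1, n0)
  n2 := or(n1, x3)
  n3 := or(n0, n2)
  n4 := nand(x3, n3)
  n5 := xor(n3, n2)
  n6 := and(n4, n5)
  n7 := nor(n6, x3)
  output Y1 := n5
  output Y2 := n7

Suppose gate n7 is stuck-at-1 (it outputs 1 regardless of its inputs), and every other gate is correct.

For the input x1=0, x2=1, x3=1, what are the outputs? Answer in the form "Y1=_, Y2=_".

Propagate with n7 forced: n0=0, n1=0, n2=1, n3=1, n4=0, n5=0, n6=0, n7=1 [stuck-at-1].
So the outputs are Y1=0, Y2=1. (Without the fault they would be Y1=0, Y2=0.)

Y1=0, Y2=1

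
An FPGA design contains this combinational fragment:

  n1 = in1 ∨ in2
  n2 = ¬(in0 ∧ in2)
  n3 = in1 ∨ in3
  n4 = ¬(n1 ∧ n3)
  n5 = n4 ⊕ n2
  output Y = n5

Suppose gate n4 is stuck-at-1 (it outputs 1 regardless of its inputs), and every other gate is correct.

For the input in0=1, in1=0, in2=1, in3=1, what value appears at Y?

1

Propagate with n4 forced: n1=1, n2=0, n3=1, n4=1 [stuck-at-1], n5=1.
So Y = 1. (Without the fault it would be 0.)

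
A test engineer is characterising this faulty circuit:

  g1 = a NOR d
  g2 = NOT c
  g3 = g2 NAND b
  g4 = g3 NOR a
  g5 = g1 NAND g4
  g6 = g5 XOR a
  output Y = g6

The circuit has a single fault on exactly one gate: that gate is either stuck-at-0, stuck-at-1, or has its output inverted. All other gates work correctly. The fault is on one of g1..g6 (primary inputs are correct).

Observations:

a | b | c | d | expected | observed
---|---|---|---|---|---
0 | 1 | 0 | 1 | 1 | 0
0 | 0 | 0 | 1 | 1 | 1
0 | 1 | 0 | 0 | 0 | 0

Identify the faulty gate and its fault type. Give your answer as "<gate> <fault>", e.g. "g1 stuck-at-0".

Fault-free values for test 1 (a=0, b=1, c=0, d=1): g1=0, g2=1, g3=0, g4=1, g5=1, g6=1, giving Y=1. Observed 0.
Test 1: faults giving observed 0 are {g1 stuck-at-1, g1 inverted output, g5 stuck-at-0, g5 inverted output, g6 stuck-at-0, g6 inverted output}.
Test 2 (a=0, b=0, c=0, d=1): fault-free g1=0, g2=1, g3=1, g4=0, g5=1, g6=1 → 1; observed 1. Eliminates g5 stuck-at-0, g5 inverted output, g6 stuck-at-0, g6 inverted output.
Test 3 (a=0, b=1, c=0, d=0): fault-free g1=1, g2=1, g3=0, g4=1, g5=0, g6=0 → 0; observed 0. Eliminates g1 inverted output.
Only g1 stuck-at-1 is consistent with every test.

g1 stuck-at-1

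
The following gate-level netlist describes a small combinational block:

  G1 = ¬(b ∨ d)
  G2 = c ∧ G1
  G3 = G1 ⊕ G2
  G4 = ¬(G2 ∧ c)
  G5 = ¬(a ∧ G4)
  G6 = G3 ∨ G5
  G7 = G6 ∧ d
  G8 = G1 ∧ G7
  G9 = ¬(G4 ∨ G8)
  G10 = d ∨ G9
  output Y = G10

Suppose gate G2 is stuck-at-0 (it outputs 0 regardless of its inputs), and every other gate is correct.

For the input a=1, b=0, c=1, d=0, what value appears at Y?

0

Propagate with G2 forced: G1=1, G2=0 [stuck-at-0], G3=1, G4=1, G5=0, G6=1, G7=0, G8=0, G9=0, G10=0.
So Y = 0. (Without the fault it would be 1.)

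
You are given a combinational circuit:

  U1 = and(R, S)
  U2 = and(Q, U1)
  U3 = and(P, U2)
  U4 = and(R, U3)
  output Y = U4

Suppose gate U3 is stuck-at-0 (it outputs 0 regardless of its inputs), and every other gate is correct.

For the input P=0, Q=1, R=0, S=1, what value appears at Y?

0

Propagate with U3 forced: U1=0, U2=0, U3=0 [stuck-at-0], U4=0.
So Y = 0. (Same as the fault-free value — the fault is masked on this input.)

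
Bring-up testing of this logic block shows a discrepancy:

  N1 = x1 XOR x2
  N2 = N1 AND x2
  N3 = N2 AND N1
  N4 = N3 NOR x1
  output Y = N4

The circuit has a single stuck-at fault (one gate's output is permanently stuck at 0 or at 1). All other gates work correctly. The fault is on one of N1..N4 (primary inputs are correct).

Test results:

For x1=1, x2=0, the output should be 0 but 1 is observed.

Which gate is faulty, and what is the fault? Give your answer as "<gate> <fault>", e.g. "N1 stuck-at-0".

Fault-free values for test 1 (x1=1, x2=0): N1=1, N2=0, N3=0, N4=0, giving Y=0. Observed 1.
Test 1: faults giving observed 1 are {N4 stuck-at-1}.
Only N4 stuck-at-1 is consistent with every test.

N4 stuck-at-1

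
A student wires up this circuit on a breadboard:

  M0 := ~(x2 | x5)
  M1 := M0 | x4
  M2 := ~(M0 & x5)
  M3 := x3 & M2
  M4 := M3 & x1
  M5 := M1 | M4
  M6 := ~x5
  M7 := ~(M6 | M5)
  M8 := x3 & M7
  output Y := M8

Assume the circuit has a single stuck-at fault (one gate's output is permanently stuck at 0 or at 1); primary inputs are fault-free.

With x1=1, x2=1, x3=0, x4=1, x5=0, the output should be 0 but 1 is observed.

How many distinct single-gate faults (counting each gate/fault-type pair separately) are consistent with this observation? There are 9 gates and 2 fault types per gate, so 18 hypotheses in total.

Fault-free: M0=0, M1=1, M2=1, M3=0, M4=0, M5=1, M6=1, M7=0, M8=0 → 0. Observed 1.
  M0: none of the 2 fault types match ✗
  M1: none of the 2 fault types match ✗
  M2: none of the 2 fault types match ✗
  M3: none of the 2 fault types match ✗
  M4: none of the 2 fault types match ✗
  M5: none of the 2 fault types match ✗
  M6: none of the 2 fault types match ✗
  M7: none of the 2 fault types match ✗
  M8: stuck-at-1 ✓; others ✗
Consistent faults: {M8 stuck-at-1} — 1 in all.

1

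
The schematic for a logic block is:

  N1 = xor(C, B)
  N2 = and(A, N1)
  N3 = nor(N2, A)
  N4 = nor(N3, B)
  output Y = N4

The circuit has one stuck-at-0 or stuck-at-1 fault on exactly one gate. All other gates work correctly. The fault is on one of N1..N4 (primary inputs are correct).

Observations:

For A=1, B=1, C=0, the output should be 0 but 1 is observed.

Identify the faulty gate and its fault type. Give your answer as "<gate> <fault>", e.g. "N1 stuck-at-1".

Fault-free values for test 1 (A=1, B=1, C=0): N1=1, N2=1, N3=0, N4=0, giving Y=0. Observed 1.
Test 1: faults giving observed 1 are {N4 stuck-at-1}.
Only N4 stuck-at-1 is consistent with every test.

N4 stuck-at-1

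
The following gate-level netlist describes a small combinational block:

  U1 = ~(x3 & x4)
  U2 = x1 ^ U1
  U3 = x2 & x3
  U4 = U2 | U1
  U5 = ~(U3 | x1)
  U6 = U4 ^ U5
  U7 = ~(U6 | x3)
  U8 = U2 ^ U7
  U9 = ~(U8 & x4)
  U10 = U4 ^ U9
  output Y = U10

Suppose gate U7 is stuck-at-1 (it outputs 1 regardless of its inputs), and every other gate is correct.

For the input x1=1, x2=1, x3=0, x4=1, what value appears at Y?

1

Propagate with U7 forced: U1=1, U2=0, U3=0, U4=1, U5=0, U6=1, U7=1 [stuck-at-1], U8=1, U9=0, U10=1.
So Y = 1. (Without the fault it would be 0.)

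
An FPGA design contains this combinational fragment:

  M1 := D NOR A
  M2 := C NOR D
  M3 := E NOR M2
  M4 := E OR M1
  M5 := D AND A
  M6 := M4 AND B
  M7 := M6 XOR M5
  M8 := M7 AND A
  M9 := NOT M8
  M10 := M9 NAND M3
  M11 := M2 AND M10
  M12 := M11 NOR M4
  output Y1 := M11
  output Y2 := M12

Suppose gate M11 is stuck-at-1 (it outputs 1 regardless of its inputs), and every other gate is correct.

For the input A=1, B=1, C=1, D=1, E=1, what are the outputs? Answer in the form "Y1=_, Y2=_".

Propagate with M11 forced: M1=0, M2=0, M3=0, M4=1, M5=1, M6=1, M7=0, M8=0, M9=1, M10=1, M11=1 [stuck-at-1], M12=0.
So the outputs are Y1=1, Y2=0. (Without the fault they would be Y1=0, Y2=0.)

Y1=1, Y2=0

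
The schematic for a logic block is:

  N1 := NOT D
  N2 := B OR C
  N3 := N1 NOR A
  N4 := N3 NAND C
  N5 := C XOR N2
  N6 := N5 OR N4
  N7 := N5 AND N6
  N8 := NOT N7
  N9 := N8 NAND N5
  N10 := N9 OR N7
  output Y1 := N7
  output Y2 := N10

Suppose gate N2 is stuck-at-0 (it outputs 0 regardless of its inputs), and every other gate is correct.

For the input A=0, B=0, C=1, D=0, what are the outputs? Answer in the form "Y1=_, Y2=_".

Y1=1, Y2=1

Propagate with N2 forced: N1=1, N2=0 [stuck-at-0], N3=0, N4=1, N5=1, N6=1, N7=1, N8=0, N9=1, N10=1.
So the outputs are Y1=1, Y2=1. (Without the fault they would be Y1=0, Y2=1.)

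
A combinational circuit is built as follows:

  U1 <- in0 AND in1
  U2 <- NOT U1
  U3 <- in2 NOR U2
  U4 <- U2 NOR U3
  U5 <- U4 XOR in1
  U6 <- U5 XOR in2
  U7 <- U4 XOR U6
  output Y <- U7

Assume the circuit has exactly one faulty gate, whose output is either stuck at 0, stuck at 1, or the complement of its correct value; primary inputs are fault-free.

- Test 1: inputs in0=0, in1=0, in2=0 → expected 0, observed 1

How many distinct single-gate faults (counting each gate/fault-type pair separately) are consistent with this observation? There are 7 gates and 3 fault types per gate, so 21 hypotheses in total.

6

Fault-free: U1=0, U2=1, U3=0, U4=0, U5=0, U6=0, U7=0 → 0. Observed 1.
  U1: none of the 3 fault types match ✗
  U2: none of the 3 fault types match ✗
  U3: none of the 3 fault types match ✗
  U4: none of the 3 fault types match ✗
  U5: stuck-at-1, inverted output ✓; others ✗
  U6: stuck-at-1, inverted output ✓; others ✗
  U7: stuck-at-1, inverted output ✓; others ✗
Consistent faults: {U5 stuck-at-1, U5 inverted output, U6 stuck-at-1, U6 inverted output, U7 stuck-at-1, U7 inverted output} — 6 in all.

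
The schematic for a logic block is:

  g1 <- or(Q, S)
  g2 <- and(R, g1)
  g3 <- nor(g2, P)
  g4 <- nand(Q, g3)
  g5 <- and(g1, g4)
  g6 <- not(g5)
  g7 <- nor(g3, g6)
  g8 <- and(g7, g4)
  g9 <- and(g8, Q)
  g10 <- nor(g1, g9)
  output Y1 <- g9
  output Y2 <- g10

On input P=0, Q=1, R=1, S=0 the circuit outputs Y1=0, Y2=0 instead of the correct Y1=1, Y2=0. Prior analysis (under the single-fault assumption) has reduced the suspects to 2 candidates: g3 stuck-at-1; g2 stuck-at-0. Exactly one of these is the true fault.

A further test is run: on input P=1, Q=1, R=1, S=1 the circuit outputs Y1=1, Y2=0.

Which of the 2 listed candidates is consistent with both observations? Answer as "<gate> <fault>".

Evaluate each candidate on input P=1, Q=1, R=1, S=1:
  g3 stuck-at-1: g1=1, g2=1, g3=1 [stuck-at-1], g4=0, g5=0, g6=1, g7=0, g8=0, g9=0, g10=0 → Y1=0, Y2=0 — eliminated
  g2 stuck-at-0: g1=1, g2=0 [stuck-at-0], g3=0, g4=1, g5=1, g6=0, g7=1, g8=1, g9=1, g10=0 → Y1=1, Y2=0 — matches
Only g2 stuck-at-0 reproduces the observed Y1=1, Y2=0.

g2 stuck-at-0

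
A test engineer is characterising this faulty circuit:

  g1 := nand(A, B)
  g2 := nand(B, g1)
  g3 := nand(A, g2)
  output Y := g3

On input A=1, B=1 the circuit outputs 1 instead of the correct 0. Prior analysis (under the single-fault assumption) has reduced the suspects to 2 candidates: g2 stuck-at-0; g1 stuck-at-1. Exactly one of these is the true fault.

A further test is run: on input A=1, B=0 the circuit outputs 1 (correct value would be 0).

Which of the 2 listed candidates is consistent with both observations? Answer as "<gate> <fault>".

Evaluate each candidate on input A=1, B=0:
  g2 stuck-at-0: g1=1, g2=0 [stuck-at-0], g3=1 → 1 — matches
  g1 stuck-at-1: g1=1 [stuck-at-1], g2=1, g3=0 → 0 — eliminated
Only g2 stuck-at-0 reproduces the observed 1.

g2 stuck-at-0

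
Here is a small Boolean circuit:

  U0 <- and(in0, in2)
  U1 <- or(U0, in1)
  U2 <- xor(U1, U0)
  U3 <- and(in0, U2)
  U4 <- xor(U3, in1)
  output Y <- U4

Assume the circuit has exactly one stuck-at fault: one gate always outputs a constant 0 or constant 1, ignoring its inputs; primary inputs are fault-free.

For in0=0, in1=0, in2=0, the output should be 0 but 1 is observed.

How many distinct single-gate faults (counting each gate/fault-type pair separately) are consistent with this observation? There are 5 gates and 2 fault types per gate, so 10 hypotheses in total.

Fault-free: U0=0, U1=0, U2=0, U3=0, U4=0 → 0. Observed 1.
  U0 stuck-at-0: output 0 ✗
  U0 stuck-at-1: output 0 ✗
  U1 stuck-at-0: output 0 ✗
  U1 stuck-at-1: output 0 ✗
  U2 stuck-at-0: output 0 ✗
  U2 stuck-at-1: output 0 ✗
  U3 stuck-at-0: output 0 ✗
  U3 stuck-at-1: output 1 ✓
  U4 stuck-at-0: output 0 ✗
  U4 stuck-at-1: output 1 ✓
Consistent faults: {U3 stuck-at-1, U4 stuck-at-1} — 2 in all.

2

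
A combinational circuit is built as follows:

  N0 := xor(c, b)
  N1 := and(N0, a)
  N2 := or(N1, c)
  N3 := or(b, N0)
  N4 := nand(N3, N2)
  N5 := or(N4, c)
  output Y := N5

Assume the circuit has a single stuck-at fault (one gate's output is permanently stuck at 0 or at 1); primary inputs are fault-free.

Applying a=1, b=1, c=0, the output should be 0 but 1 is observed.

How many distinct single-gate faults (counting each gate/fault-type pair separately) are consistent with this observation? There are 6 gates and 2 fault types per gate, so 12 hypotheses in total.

6

Fault-free: N0=1, N1=1, N2=1, N3=1, N4=0, N5=0 → 0. Observed 1.
  N0 stuck-at-0: output 1 ✓
  N0 stuck-at-1: output 0 ✗
  N1 stuck-at-0: output 1 ✓
  N1 stuck-at-1: output 0 ✗
  N2 stuck-at-0: output 1 ✓
  N2 stuck-at-1: output 0 ✗
  N3 stuck-at-0: output 1 ✓
  N3 stuck-at-1: output 0 ✗
  N4 stuck-at-0: output 0 ✗
  N4 stuck-at-1: output 1 ✓
  N5 stuck-at-0: output 0 ✗
  N5 stuck-at-1: output 1 ✓
Consistent faults: {N0 stuck-at-0, N1 stuck-at-0, N2 stuck-at-0, N3 stuck-at-0, N4 stuck-at-1, N5 stuck-at-1} — 6 in all.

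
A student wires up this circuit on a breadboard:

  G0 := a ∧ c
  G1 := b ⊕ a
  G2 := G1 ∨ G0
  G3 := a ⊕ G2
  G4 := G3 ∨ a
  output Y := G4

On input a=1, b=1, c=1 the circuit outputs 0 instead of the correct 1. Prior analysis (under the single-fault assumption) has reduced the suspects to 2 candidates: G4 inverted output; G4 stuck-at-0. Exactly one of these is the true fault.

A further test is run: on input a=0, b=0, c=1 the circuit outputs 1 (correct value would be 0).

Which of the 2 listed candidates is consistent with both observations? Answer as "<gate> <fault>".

G4 inverted output

Evaluate each candidate on input a=0, b=0, c=1:
  G4 inverted output: G0=0, G1=0, G2=0, G3=0, G4=1 [inverted output] → 1 — matches
  G4 stuck-at-0: G0=0, G1=0, G2=0, G3=0, G4=0 [stuck-at-0] → 0 — eliminated
Only G4 inverted output reproduces the observed 1.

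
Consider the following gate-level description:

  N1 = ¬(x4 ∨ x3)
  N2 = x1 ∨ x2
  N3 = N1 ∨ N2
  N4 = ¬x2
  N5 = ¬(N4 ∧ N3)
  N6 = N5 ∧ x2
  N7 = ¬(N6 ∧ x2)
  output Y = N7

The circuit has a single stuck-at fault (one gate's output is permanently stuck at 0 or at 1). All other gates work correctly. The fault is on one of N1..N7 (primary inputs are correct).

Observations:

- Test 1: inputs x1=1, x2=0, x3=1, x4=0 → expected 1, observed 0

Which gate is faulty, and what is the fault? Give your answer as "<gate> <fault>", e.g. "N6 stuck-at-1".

N7 stuck-at-0

Fault-free values for test 1 (x1=1, x2=0, x3=1, x4=0): N1=0, N2=1, N3=1, N4=1, N5=0, N6=0, N7=1, giving Y=1. Observed 0.
Test 1: faults giving observed 0 are {N7 stuck-at-0}.
Only N7 stuck-at-0 is consistent with every test.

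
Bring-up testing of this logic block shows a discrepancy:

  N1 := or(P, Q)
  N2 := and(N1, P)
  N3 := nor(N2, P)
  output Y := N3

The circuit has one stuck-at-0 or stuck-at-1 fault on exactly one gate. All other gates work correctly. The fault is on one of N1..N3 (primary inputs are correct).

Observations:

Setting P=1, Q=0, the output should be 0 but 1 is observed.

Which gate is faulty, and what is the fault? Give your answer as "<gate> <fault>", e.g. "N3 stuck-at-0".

N3 stuck-at-1

Fault-free values for test 1 (P=1, Q=0): N1=1, N2=1, N3=0, giving Y=0. Observed 1.
Test 1: faults giving observed 1 are {N3 stuck-at-1}.
Only N3 stuck-at-1 is consistent with every test.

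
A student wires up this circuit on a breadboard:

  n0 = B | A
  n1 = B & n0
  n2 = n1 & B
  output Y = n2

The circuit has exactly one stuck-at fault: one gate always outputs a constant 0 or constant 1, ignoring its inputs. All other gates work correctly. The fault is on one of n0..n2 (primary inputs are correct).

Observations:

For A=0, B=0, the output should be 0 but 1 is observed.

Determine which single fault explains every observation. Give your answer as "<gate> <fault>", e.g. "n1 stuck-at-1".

n2 stuck-at-1

Fault-free values for test 1 (A=0, B=0): n0=0, n1=0, n2=0, giving Y=0. Observed 1.
Test 1: faults giving observed 1 are {n2 stuck-at-1}.
Only n2 stuck-at-1 is consistent with every test.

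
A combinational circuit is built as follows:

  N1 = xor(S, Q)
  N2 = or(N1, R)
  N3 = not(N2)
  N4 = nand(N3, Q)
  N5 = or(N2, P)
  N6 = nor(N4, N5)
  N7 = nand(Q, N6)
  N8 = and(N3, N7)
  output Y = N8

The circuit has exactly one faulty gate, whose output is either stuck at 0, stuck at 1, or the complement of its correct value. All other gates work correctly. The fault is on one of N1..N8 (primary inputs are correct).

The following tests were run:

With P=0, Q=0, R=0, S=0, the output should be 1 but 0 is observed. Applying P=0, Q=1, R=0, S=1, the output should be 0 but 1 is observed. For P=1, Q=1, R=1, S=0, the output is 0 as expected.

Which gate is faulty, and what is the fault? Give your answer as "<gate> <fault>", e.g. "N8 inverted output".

N7 inverted output

Fault-free values for test 1 (P=0, Q=0, R=0, S=0): N1=0, N2=0, N3=1, N4=1, N5=0, N6=0, N7=1, N8=1, giving Y=1. Observed 0.
Test 1: faults giving observed 0 are {N1 stuck-at-1, N1 inverted output, N2 stuck-at-1, N2 inverted output, N3 stuck-at-0, N3 inverted output, N7 stuck-at-0, N7 inverted output, N8 stuck-at-0, N8 inverted output}.
Test 2 (P=0, Q=1, R=0, S=1): fault-free N1=0, N2=0, N3=1, N4=0, N5=0, N6=1, N7=0, N8=0 → 0; observed 1. Eliminates N1 stuck-at-1, N1 inverted output, N2 stuck-at-1, N2 inverted output, N3 stuck-at-0, N3 inverted output, N7 stuck-at-0, N8 stuck-at-0.
Test 3 (P=1, Q=1, R=1, S=0): fault-free N1=1, N2=1, N3=0, N4=1, N5=1, N6=0, N7=1, N8=0 → 0; observed 0. Eliminates N8 inverted output.
Only N7 inverted output is consistent with every test.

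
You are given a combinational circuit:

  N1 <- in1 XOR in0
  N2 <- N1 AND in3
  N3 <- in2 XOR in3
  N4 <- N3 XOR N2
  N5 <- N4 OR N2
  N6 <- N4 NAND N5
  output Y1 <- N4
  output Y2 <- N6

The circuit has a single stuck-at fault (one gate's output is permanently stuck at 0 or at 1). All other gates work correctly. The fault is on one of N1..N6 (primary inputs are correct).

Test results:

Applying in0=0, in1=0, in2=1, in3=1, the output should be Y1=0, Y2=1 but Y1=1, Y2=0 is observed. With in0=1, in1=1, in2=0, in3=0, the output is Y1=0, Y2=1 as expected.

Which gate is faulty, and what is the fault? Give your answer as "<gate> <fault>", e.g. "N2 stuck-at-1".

N1 stuck-at-1

Fault-free values for test 1 (in0=0, in1=0, in2=1, in3=1): N1=0, N2=0, N3=0, N4=0, N5=0, N6=1, giving Y1=0, Y2=1. Observed Y1=1, Y2=0.
Test 1: faults giving observed Y1=1, Y2=0 are {N1 stuck-at-1, N2 stuck-at-1, N3 stuck-at-1, N4 stuck-at-1}.
Test 2 (in0=1, in1=1, in2=0, in3=0): fault-free N1=0, N2=0, N3=0, N4=0, N5=0, N6=1 → Y1=0, Y2=1; observed Y1=0, Y2=1. Eliminates N2 stuck-at-1, N3 stuck-at-1, N4 stuck-at-1.
Only N1 stuck-at-1 is consistent with every test.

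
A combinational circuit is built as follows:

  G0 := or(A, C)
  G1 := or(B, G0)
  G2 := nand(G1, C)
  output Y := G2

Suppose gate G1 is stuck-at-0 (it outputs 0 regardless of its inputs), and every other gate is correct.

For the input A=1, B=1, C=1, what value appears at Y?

Propagate with G1 forced: G0=1, G1=0 [stuck-at-0], G2=1.
So Y = 1. (Without the fault it would be 0.)

1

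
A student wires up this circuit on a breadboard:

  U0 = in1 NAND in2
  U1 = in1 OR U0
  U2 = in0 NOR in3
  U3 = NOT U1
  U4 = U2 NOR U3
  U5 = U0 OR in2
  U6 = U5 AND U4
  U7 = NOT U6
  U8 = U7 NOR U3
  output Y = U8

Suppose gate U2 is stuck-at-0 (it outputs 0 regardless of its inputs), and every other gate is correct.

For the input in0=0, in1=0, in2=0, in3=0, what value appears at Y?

1

Propagate with U2 forced: U0=1, U1=1, U2=0 [stuck-at-0], U3=0, U4=1, U5=1, U6=1, U7=0, U8=1.
So Y = 1. (Without the fault it would be 0.)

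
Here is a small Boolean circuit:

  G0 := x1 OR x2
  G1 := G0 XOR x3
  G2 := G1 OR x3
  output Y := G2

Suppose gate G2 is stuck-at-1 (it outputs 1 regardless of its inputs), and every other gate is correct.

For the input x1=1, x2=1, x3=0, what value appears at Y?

Propagate with G2 forced: G0=1, G1=1, G2=1 [stuck-at-1].
So Y = 1. (Same as the fault-free value — the fault is masked on this input.)

1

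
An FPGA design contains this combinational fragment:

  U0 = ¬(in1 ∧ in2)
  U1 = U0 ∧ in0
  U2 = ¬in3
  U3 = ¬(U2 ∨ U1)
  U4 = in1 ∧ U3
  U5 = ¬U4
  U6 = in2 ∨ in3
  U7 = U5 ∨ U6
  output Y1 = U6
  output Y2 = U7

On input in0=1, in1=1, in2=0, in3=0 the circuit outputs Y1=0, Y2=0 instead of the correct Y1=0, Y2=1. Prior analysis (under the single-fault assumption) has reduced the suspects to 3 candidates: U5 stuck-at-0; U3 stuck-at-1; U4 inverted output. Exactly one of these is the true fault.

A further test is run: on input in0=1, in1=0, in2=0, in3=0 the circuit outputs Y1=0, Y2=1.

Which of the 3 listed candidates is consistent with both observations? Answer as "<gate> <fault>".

Evaluate each candidate on input in0=1, in1=0, in2=0, in3=0:
  U5 stuck-at-0: U0=1, U1=1, U2=1, U3=0, U4=0, U5=0 [stuck-at-0], U6=0, U7=0 → Y1=0, Y2=0 — eliminated
  U3 stuck-at-1: U0=1, U1=1, U2=1, U3=1 [stuck-at-1], U4=0, U5=1, U6=0, U7=1 → Y1=0, Y2=1 — matches
  U4 inverted output: U0=1, U1=1, U2=1, U3=0, U4=1 [inverted output], U5=0, U6=0, U7=0 → Y1=0, Y2=0 — eliminated
Only U3 stuck-at-1 reproduces the observed Y1=0, Y2=1.

U3 stuck-at-1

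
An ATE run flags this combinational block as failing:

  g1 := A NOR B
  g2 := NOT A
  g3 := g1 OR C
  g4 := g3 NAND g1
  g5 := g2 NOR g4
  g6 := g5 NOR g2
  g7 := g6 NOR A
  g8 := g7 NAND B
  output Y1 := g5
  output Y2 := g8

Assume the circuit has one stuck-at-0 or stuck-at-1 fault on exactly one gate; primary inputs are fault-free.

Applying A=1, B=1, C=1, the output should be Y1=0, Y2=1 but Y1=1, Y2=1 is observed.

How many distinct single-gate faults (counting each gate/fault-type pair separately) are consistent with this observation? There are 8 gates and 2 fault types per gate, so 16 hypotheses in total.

Fault-free: g1=0, g2=0, g3=1, g4=1, g5=0, g6=1, g7=0, g8=1 → Y1=0, Y2=1. Observed Y1=1, Y2=1.
  g1: stuck-at-1 ✓; others ✗
  g2: none of the 2 fault types match ✗
  g3: none of the 2 fault types match ✗
  g4: stuck-at-0 ✓; others ✗
  g5: stuck-at-1 ✓; others ✗
  g6: none of the 2 fault types match ✗
  g7: none of the 2 fault types match ✗
  g8: none of the 2 fault types match ✗
Consistent faults: {g1 stuck-at-1, g4 stuck-at-0, g5 stuck-at-1} — 3 in all.

3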